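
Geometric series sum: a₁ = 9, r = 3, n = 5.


Sₙ = 9×(3^5 - 1)/(3 - 1)
= 9×(243 - 1)/2
= 9×242/2
= 1089

S_5 = 1089


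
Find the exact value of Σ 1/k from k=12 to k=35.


Σₖ₌12^35 1/k = 1/12 + 1/13 + 1/14 + ... + 1/35
= 23246993153717/20629078984800
≈ 1.1269

Sum = 23246993153717/20629078984800 ≈ 1.1269


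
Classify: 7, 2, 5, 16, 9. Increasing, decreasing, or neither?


Differences: -5, 3, 11, -7
Difference at position 2 is +3 (> 0) but position 1 is -5 (< 0) — sequence both rises and falls
→ NOT monotonic

Not monotonic


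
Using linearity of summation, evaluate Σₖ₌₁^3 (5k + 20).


Σ(5k+20) = 5·Σk + 20·n
= 5·6 + 20·3
= 30 + 60 = 90

Σ = 90


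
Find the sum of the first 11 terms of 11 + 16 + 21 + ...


aₙ = 11 + (11-1)×5 = 61
Sₙ = n(a₁+aₙ)/2 = 11×(11+61)/2
= 11×72/2 = 396

S_11 = 396


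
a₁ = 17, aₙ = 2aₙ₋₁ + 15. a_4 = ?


Computing step by step:
a_1 = 17
a_2 = 49
a_3 = 113
a_4 = 241


a_4 = 241


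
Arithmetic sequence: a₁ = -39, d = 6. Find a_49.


aₙ = a₁ + (n-1)d
= -39 + (49-1)×6
= -39 + 288
= 249

a_49 = 249


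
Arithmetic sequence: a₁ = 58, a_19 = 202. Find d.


d = (aₙ - a₁)/(n-1)
= (202 - 58)/(19-1)
= 144/18 = 8

d = 8


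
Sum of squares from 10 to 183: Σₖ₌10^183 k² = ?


Σₖ₌10^183 k² = Σₖ₌₁^183 k² − Σₖ₌₁^9 k²
= 183·184·367/6 − 9·10·19/6
= 2059604 − 285 = 2059319

Σk² = 2059319


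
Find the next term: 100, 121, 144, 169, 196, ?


Pattern: perfect squares: n²
Terms: 100, 121, 144, 169, 196
Next term = 225

Next term = 225


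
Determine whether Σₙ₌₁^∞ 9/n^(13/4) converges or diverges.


p-series test: Σ c/n^p converges if p > 1, diverges if p ≤ 1 (constant c > 0 doesn't affect convergence).
p = 13/4
13/4 > 1 → CONVERGES

Converges (p = 13/4 > 1)


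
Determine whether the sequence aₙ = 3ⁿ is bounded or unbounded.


aₙ = 3ⁿ → as n→∞, aₙ→∞ (since base 3 > 1)
No finite upper bound exists
The sequence is UNBOUNDED

Unbounded (aₙ → ∞ as n → ∞)


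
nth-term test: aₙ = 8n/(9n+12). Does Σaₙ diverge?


lim(n→∞) 8n/(9n+12) = 8/9 = 8/9  (divide numerator and denominator by n)
lim aₙ = 8/9 ≠ 0 → series DIVERGES

Diverges (lim aₙ = 8/9 ≠ 0)


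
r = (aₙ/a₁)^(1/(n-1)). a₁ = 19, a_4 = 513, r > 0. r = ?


r^(n-1) = aₙ/a₁
r^3 = 513/19 = 27
r = 27^(1/3)
= 3

r = 3


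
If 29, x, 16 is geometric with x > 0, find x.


GM = √(29×16) = √464 = 21.5407

GM = 21.5407


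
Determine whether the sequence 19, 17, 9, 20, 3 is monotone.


Differences: -2, -8, 11, -17
Difference at position 3 is +11 (> 0) but position 1 is -2 (< 0) — sequence both rises and falls
→ NOT monotonic

Not monotonic


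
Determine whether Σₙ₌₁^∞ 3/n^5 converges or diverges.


p-series test: Σ c/n^p converges if p > 1, diverges if p ≤ 1 (constant c > 0 doesn't affect convergence).
p = 5
5 > 1 → CONVERGES

Converges (p = 5 > 1)


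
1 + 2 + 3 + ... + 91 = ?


n(n+1)/2 = 91×92/2 = 8372/2 = 4186

Σk = 4186


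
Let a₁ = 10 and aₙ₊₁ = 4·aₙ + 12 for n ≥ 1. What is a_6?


Computing step by step:
a_1 = 10
a_2 = 52
a_3 = 220
a_4 = 892
a_5 = 3580
a_6 = 14332


a_6 = 14332


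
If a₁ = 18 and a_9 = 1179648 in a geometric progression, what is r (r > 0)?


r^(n-1) = aₙ/a₁
r^8 = 1179648/18 = 65536
r = 65536^(1/8)
= ±4; taking r > 0 gives r = 4

r = 4


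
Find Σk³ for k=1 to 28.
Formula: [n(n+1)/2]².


n(n+1)/2 = 28×29/2 = 406
Σk³ = 406² = 164836

Σk³ = 164836


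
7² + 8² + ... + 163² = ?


Σₖ₌7^163 k² = Σₖ₌₁^163 k² − Σₖ₌₁^6 k²
= 163·164·327/6 − 6·7·13/6
= 1456894 − 91 = 1456803

Σk² = 1456803


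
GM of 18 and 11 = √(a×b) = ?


GM = √(18×11) = √198 = 14.0712

GM = 14.0712


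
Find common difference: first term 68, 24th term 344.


d = (aₙ - a₁)/(n-1)
= (344 - 68)/(24-1)
= 276/23 = 12

d = 12


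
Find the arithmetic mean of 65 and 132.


AM = (65 + 132)/2 = 197/2 = 98.5

AM = 98.5


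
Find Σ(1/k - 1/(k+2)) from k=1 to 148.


Telescoping with gap 2: two head and two tail terms survive.
= (1 + 1/2) - (1/149 + 1/150)
= 3/2 - 1/149 - 1/150 = 16613/11175

Sum = 16613/11175


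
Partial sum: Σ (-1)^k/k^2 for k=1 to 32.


S = -1 + 1/4 - 1/9 + 1/16 - 1/25 + 1/36 - 1/49 + 1/64 ± ...
= -0.822
(Full series converges to -π²/12 ≈ -0.8225)

S_32 = -0.822


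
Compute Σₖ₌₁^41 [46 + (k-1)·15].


aₙ = 46 + (41-1)×15 = 646
Sₙ = n(a₁+aₙ)/2 = 41×(46+646)/2
= 41×692/2 = 14186

S_41 = 14186


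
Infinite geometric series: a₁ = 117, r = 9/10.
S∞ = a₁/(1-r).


S∞ = a₁/(1-r) = 117/(1 - 9/10)
= 117/(1/10)
= 1170

S∞ = 1170


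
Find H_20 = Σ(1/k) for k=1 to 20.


H_20 = 1/1 + 1/2 + 1/3 + ... + 1/20
= 55835135/15519504
≈ 3.5977

H_20 = 55835135/15519504 ≈ 3.5977


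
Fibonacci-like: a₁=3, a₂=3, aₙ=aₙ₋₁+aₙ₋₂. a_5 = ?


Computing iteratively: 3, 3, 6, 9, 15
a_5 = 15

a_5 = 15


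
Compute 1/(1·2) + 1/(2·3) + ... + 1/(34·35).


1/(k(k+1)) = 1/k - 1/(k+1) (partial fractions)
Telescoping: Σ = 1 - 1/35 = 34/35

Sum = 34/35


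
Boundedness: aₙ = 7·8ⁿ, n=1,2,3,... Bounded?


aₙ = 7·8ⁿ → as n→∞, aₙ→∞ (since base 8 > 1)
No finite upper bound exists
The sequence is UNBOUNDED

Unbounded (aₙ → ∞ as n → ∞)


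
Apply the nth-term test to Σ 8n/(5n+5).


lim(n→∞) 8n/(5n+5) = 8/5 = 8/5  (divide numerator and denominator by n)
lim aₙ = 8/5 ≠ 0 → series DIVERGES

Diverges (lim aₙ = 8/5 ≠ 0)


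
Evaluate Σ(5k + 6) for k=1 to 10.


Σ(5k+6) = 5·Σk + 6·n
= 5·55 + 6·10
= 275 + 60 = 335

Σ = 335


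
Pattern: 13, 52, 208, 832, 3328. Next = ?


Pattern: geometric (r=4)
Terms: 13, 52, 208, 832, 3328
Next term = 13312

Next term = 13312


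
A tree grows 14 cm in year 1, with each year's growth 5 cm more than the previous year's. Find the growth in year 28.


aₙ = a₁ + (n-1)d
= 14 + (28-1)×5
= 14 + 135
= 149

a_28 = 149


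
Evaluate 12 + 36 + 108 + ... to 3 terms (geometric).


Sₙ = 12×(3^3 - 1)/(3 - 1)
= 12×(27 - 1)/2
= 12×26/2
= 156

S_3 = 156


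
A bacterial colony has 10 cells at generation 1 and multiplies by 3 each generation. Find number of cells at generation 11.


aₙ = a₁·r^(n-1)
= 10×3^10
= 10×59049
= 590490

a_11 = 590490


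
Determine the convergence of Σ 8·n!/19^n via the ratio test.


aₙ = 8·n!/19^n
a_{n+1}/aₙ = (n+1)!/19^(n+1) × 19^n/n!  (constant 8 cancels)
= (n+1)/19
L = lim(n→∞) (n+1)/19 = ∞
L > 1 → series DIVERGES

Diverges (ratio test: L = ∞ > 1)


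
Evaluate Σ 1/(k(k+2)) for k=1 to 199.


1/(k(k+2)) = (1/2)·(1/k - 1/(k+2)) (partial fractions)
Telescoping: Σ = (1/2)·(1 + 1/2 - 1/200 - 1/201) = 59899/80400

Sum = 59899/80400


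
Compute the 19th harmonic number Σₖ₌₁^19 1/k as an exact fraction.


H_19 = 1/1 + 1/2 + 1/3 + ... + 1/19
= 275295799/77597520
≈ 3.5477

H_19 = 275295799/77597520 ≈ 3.5477


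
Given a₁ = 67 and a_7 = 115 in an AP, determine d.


d = (aₙ - a₁)/(n-1)
= (115 - 67)/(7-1)
= 48/6 = 8

d = 8


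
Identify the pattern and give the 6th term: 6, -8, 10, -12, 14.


Pattern: alternating sign, magnitude arithmetic (d=2)
Terms: 6, -8, 10, -12, 14
Next term = -16

Next term = -16


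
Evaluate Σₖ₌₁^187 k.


n(n+1)/2 = 187×188/2 = 35156/2 = 17578

Σk = 17578


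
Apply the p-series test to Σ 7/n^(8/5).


p-series test: Σ c/n^p converges if p > 1, diverges if p ≤ 1 (constant c > 0 doesn't affect convergence).
p = 8/5
8/5 > 1 → CONVERGES

Converges (p = 8/5 > 1)


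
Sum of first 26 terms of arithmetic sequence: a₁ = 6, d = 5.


aₙ = 6 + (26-1)×5 = 131
Sₙ = n(a₁+aₙ)/2 = 26×(6+131)/2
= 26×137/2 = 1781

S_26 = 1781


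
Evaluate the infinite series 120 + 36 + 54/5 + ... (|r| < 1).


S∞ = a₁/(1-r) = 120/(1 - 3/10)
= 120/(7/10)
= 1200/7

S∞ = 1200/7


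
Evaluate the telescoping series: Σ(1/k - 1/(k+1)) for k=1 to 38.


Telescoping: adjacent terms cancel.
= 1/1 - 1/39
= 1 - 1/39 = 38/39

Sum = 38/39


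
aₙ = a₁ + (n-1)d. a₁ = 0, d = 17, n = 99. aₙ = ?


aₙ = a₁ + (n-1)d
= 0 + (99-1)×17
= 0 + 1666
= 1666

a_99 = 1666


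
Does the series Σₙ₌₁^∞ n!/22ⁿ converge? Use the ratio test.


aₙ = n!/22^n
a_{n+1}/aₙ = (n+1)!/22^(n+1) × 22^n/n!
= (n+1)/22
L = lim(n→∞) (n+1)/22 = ∞
L > 1 → series DIVERGES

Diverges (ratio test: L = ∞ > 1)


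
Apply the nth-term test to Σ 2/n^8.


lim(n→∞) 2/n^8 = 0
lim aₙ = 0 → nth-term test is INCONCLUSIVE
(Need other tests; this is actually a convergent p-series with p=8 > 1)

Inconclusive (lim aₙ = 0; need another test)


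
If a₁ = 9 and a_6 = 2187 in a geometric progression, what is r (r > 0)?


r^(n-1) = aₙ/a₁
r^5 = 2187/9 = 243
r = 243^(1/5)
= 3

r = 3


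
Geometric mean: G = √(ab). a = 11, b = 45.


GM = √(11×45) = √495 = 22.2486

GM = 22.2486


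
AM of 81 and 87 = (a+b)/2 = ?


AM = (81 + 87)/2 = 168/2 = 84

AM = 84


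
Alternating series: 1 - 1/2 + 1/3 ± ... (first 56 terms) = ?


S = 1 - 1/2 + 1/3 - 1/4 + 1/5 - 1/6 + 1/7 - 1/8 ± ...
= 0.6843
(Full series converges to +ln(2) ≈ +0.6931)

S_56 = 0.6843


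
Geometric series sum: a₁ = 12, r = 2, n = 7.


Sₙ = 12×(2^7 - 1)/(2 - 1)
= 12×(128 - 1)/1
= 12×127/1
= 1524

S_7 = 1524


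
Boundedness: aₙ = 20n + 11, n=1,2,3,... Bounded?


aₙ = 20n + 11 → as n→∞, aₙ→∞
No finite upper bound exists
The sequence is UNBOUNDED

Unbounded (aₙ → ∞ as n → ∞)


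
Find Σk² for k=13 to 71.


Σₖ₌13^71 k² = Σₖ₌₁^71 k² − Σₖ₌₁^12 k²
= 71·72·143/6 − 12·13·25/6
= 121836 − 650 = 121186

Σk² = 121186


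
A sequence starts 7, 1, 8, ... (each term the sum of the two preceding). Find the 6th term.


Computing iteratively: 7, 1, 8, 9, 17, 26
a_6 = 26

a_6 = 26


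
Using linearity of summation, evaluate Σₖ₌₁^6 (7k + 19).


Σ(7k+19) = 7·Σk + 19·n
= 7·21 + 19·6
= 147 + 114 = 261

Σ = 261


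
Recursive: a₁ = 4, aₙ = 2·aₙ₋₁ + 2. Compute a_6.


Computing step by step:
a_1 = 4
a_2 = 10
a_3 = 22
a_4 = 46
a_5 = 94
a_6 = 190


a_6 = 190


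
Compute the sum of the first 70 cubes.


n(n+1)/2 = 70×71/2 = 2485
Σk³ = 2485² = 6175225

Σk³ = 6175225


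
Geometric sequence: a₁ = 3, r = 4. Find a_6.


aₙ = a₁·r^(n-1)
= 3×4^5
= 3×1024
= 3072

a_6 = 3072


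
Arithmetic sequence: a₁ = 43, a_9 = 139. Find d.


d = (aₙ - a₁)/(n-1)
= (139 - 43)/(9-1)
= 96/8 = 12

d = 12


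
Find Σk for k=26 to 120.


Σₖ₌26^120 k = Σₖ₌₁^120 k − Σₖ₌₁^25 k
= 120·121/2 − 25·26/2
= 7260 − 325 = 6935

Σk = 6935


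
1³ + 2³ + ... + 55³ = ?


n(n+1)/2 = 55×56/2 = 1540
Σk³ = 1540² = 2371600

Σk³ = 2371600


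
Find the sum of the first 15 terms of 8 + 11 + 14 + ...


aₙ = 8 + (15-1)×3 = 50
Sₙ = n(a₁+aₙ)/2 = 15×(8+50)/2
= 15×58/2 = 435

S_15 = 435


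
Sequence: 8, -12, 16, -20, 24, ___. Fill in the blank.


Pattern: alternating sign, magnitude arithmetic (d=4)
Terms: 8, -12, 16, -20, 24
Next term = -28

Next term = -28


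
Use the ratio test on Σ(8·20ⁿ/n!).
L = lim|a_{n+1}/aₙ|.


aₙ = 8·20^n/n!
a_{n+1}/aₙ = 20^(n+1)/(n+1)! × n!/20^n  (constant 8 cancels)
= 20/(n+1)
L = lim(n→∞) 20/(n+1) = 0
L < 1 → series CONVERGES

Converges (ratio test: L = 0 < 1)


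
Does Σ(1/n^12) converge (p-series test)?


p-series test: Σ c/n^p converges if p > 1, diverges if p ≤ 1 (constant c > 0 doesn't affect convergence).
p = 12
12 > 1 → CONVERGES

Converges (p = 12 > 1)


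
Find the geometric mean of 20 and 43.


GM = √(20×43) = √860 = 29.3258

GM = 29.3258


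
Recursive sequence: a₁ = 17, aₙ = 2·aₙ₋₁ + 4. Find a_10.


Computing step by step:
a_1 = 17
a_2 = 38
a_3 = 80
a_4 = 164
a_5 = 332
a_6 = 668
a_7 = 1340
a_8 = 2684
a_9 = 5372
a_10 = 10748


a_10 = 10748


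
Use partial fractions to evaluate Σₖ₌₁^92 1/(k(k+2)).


1/(k(k+2)) = (1/2)·(1/k - 1/(k+2)) (partial fractions)
Telescoping: Σ = (1/2)·(1 + 1/2 - 1/93 - 1/94) = 6463/8742

Sum = 6463/8742


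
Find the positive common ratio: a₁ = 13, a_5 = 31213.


r^(n-1) = aₙ/a₁
r^4 = 31213/13 = 2401
r = 2401^(1/4)
= ±7; taking r > 0 gives r = 7

r = 7


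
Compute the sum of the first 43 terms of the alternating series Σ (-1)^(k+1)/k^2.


S = 1 - 1/4 + 1/9 - 1/16 + 1/25 - 1/36 + 1/49 - 1/64 ± ...
= 0.8227
(Full series converges to +π²/12 ≈ +0.8225)

S_43 = 0.8227


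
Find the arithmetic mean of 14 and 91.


AM = (14 + 91)/2 = 105/2 = 52.5

AM = 52.5


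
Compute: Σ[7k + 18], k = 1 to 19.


Σ(7k+18) = 7·Σk + 18·n
= 7·190 + 18·19
= 1330 + 342 = 1672

Σ = 1672


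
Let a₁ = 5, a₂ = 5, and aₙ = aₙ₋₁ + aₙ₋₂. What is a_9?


Computing iteratively: 5, 5, 10, 15, 25, 40, 65, 105, 170
a_9 = 170

a_9 = 170


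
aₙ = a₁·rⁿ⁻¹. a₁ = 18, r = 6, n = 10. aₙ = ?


aₙ = a₁·r^(n-1)
= 18×6^9
= 18×10077696
= 181398528

a_10 = 181398528


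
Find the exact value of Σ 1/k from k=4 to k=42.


Σₖ₌4^42 1/k = 1/4 + 1/5 + 1/6 + ... + 1/42
= 7093594186011419/2844937529085600
≈ 2.4934

Sum = 7093594186011419/2844937529085600 ≈ 2.4934


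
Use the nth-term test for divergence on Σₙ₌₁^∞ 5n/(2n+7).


lim(n→∞) 5n/(2n+7) = 5/2 = 5/2  (divide numerator and denominator by n)
lim aₙ = 5/2 ≠ 0 → series DIVERGES

Diverges (lim aₙ = 5/2 ≠ 0)


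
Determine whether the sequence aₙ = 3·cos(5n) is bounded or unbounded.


For all n, -1 ≤ cos(5n) ≤ 1, so -3 ≤ 3·cos(5n) ≤ 3
Lower bound: -3, Upper bound: 3
The sequence IS bounded

Bounded (-3 ≤ aₙ ≤ 3)


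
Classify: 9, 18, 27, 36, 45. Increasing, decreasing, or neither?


Differences: 9, 9, 9, 9
All differences > 0 → strictly INCREASING

Monotonically increasing


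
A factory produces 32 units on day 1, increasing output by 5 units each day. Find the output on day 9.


aₙ = a₁ + (n-1)d
= 32 + (9-1)×5
= 32 + 40
= 72

a_9 = 72


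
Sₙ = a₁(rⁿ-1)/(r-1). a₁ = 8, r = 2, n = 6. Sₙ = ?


Sₙ = 8×(2^6 - 1)/(2 - 1)
= 8×(64 - 1)/1
= 8×63/1
= 504

S_6 = 504


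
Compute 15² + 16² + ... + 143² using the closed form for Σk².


Σₖ₌15^143 k² = Σₖ₌₁^143 k² − Σₖ₌₁^14 k²
= 143·144·287/6 − 14·15·29/6
= 984984 − 1015 = 983969

Σk² = 983969


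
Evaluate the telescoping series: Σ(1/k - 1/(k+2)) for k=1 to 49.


Telescoping with gap 2: two head and two tail terms survive.
= (1 + 1/2) - (1/50 + 1/51)
= 3/2 - 1/50 - 1/51 = 1862/1275

Sum = 1862/1275


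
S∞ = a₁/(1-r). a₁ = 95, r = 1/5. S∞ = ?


S∞ = a₁/(1-r) = 95/(1 - 1/5)
= 95/(4/5)
= 475/4

S∞ = 475/4


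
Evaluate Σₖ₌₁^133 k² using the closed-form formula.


n = 133
n(n+1)(2n+1)/6 = 133×134×267/6
= 4758474/6 = 793079

Σk² = 793079


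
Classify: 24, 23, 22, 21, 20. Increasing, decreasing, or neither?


Differences: -1, -1, -1, -1
All differences < 0 → strictly DECREASING

Monotonically decreasing


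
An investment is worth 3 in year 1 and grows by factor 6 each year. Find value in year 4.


aₙ = a₁·r^(n-1)
= 3×6^3
= 3×216
= 648

a_4 = 648


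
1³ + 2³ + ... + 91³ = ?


n(n+1)/2 = 91×92/2 = 4186
Σk³ = 4186² = 17522596

Σk³ = 17522596


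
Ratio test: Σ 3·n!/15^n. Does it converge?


aₙ = 3·n!/15^n
a_{n+1}/aₙ = (n+1)!/15^(n+1) × 15^n/n!  (constant 3 cancels)
= (n+1)/15
L = lim(n→∞) (n+1)/15 = ∞
L > 1 → series DIVERGES

Diverges (ratio test: L = ∞ > 1)


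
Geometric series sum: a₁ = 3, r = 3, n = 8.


Sₙ = 3×(3^8 - 1)/(3 - 1)
= 3×(6561 - 1)/2
= 3×6560/2
= 9840

S_8 = 9840


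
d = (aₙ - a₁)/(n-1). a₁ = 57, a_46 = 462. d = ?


d = (aₙ - a₁)/(n-1)
= (462 - 57)/(46-1)
= 405/45 = 9

d = 9


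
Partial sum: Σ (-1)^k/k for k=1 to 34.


S = -1 + 1/2 - 1/3 + 1/4 - 1/5 + 1/6 - 1/7 + 1/8 ± ...
= -0.6787
(Full series converges to -ln(2) ≈ -0.6931)

S_34 = -0.6787


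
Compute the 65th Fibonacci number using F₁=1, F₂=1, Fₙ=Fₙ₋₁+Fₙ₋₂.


Fibonacci sequence: 1, 1, 2, 3, 5, 8, 13, 21, 34, 55, 89, ...
F(65) = 17167680177565

F(65) = 17167680177565


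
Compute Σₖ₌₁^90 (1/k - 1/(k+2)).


Telescoping with gap 2: two head and two tail terms survive.
= (1 + 1/2) - (1/91 + 1/92)
= 3/2 - 1/91 - 1/92 = 12375/8372

Sum = 12375/8372


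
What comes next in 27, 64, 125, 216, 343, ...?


Pattern: perfect cubes: n³
Terms: 27, 64, 125, 216, 343
Next term = 512

Next term = 512


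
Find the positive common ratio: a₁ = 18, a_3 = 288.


r^(n-1) = aₙ/a₁
r^2 = 288/18 = 16
r = 16^(1/2)
= ±4; taking r > 0 gives r = 4

r = 4


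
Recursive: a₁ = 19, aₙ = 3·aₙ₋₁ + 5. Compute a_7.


Computing step by step:
a_1 = 19
a_2 = 62
a_3 = 191
a_4 = 578
a_5 = 1739
a_6 = 5222
a_7 = 15671


a_7 = 15671


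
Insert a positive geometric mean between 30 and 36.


GM = √(30×36) = √1080 = 32.8634

GM = 32.8634


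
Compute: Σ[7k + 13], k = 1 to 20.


Σ(7k+13) = 7·Σk + 13·n
= 7·210 + 13·20
= 1470 + 260 = 1730

Σ = 1730


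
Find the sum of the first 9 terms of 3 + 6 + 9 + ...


aₙ = 3 + (9-1)×3 = 27
Sₙ = n(a₁+aₙ)/2 = 9×(3+27)/2
= 9×30/2 = 135

S_9 = 135


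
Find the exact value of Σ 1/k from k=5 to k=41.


Σₖ₌5^41 1/k = 1/5 + 1/6 + 1/7 + ... + 1/41
= 44202362371332533/19914562703599200
≈ 2.2196

Sum = 44202362371332533/19914562703599200 ≈ 2.2196


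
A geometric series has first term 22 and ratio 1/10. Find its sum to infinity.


S∞ = a₁/(1-r) = 22/(1 - 1/10)
= 22/(9/10)
= 220/9

S∞ = 220/9


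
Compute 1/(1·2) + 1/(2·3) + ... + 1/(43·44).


1/(k(k+1)) = 1/k - 1/(k+1) (partial fractions)
Telescoping: Σ = 1 - 1/44 = 43/44

Sum = 43/44


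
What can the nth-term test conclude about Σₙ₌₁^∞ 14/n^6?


lim(n→∞) 14/n^6 = 0
lim aₙ = 0 → nth-term test is INCONCLUSIVE
(Need other tests; this is actually a convergent p-series with p=6 > 1)

Inconclusive (lim aₙ = 0; need another test)


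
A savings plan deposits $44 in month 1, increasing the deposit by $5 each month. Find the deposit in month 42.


aₙ = a₁ + (n-1)d
= 44 + (42-1)×5
= 44 + 205
= 249

a_42 = 249


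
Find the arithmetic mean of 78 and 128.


AM = (78 + 128)/2 = 206/2 = 103

AM = 103


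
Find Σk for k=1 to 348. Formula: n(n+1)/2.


n(n+1)/2 = 348×349/2 = 121452/2 = 60726

Σk = 60726


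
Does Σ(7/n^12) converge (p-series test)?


p-series test: Σ c/n^p converges if p > 1, diverges if p ≤ 1 (constant c > 0 doesn't affect convergence).
p = 12
12 > 1 → CONVERGES

Converges (p = 12 > 1)


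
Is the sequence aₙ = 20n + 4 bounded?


aₙ = 20n + 4 → as n→∞, aₙ→∞
No finite upper bound exists
The sequence is UNBOUNDED

Unbounded (aₙ → ∞ as n → ∞)


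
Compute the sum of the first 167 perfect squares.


n = 167
n(n+1)(2n+1)/6 = 167×168×335/6
= 9398760/6 = 1566460

Σk² = 1566460


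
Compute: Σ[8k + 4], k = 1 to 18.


Σ(8k+4) = 8·Σk + 4·n
= 8·171 + 4·18
= 1368 + 72 = 1440

Σ = 1440


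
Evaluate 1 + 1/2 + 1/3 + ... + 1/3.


H_3 = 1/1 + 1/2 + 1/3
= 11/6
≈ 1.8333

H_3 = 11/6 ≈ 1.8333


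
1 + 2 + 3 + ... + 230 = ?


n(n+1)/2 = 230×231/2 = 53130/2 = 26565

Σk = 26565


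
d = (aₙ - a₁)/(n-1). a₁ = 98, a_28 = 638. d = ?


d = (aₙ - a₁)/(n-1)
= (638 - 98)/(28-1)
= 540/27 = 20

d = 20


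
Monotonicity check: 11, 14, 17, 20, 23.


Differences: 3, 3, 3, 3
All differences > 0 → strictly INCREASING

Monotonically increasing


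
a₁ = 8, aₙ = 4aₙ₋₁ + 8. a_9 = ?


Computing step by step:
a_1 = 8
a_2 = 40
a_3 = 168
a_4 = 680
a_5 = 2728
a_6 = 10920
a_7 = 43688
a_8 = 174760
a_9 = 699048


a_9 = 699048


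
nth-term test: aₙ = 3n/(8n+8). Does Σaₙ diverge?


lim(n→∞) 3n/(8n+8) = 3/8 = 3/8  (divide numerator and denominator by n)
lim aₙ = 3/8 ≠ 0 → series DIVERGES

Diverges (lim aₙ = 3/8 ≠ 0)


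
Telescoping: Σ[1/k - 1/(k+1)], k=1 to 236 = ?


Telescoping: adjacent terms cancel.
= 1/1 - 1/237
= 1 - 1/237 = 236/237

Sum = 236/237


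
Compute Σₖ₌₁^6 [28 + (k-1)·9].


aₙ = 28 + (6-1)×9 = 73
Sₙ = n(a₁+aₙ)/2 = 6×(28+73)/2
= 6×101/2 = 303

S_6 = 303


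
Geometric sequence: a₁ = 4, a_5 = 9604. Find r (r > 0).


r^(n-1) = aₙ/a₁
r^4 = 9604/4 = 2401
r = 2401^(1/4)
= ±7; taking r > 0 gives r = 7

r = 7


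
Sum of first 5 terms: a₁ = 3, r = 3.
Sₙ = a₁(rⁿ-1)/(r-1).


Sₙ = 3×(3^5 - 1)/(3 - 1)
= 3×(243 - 1)/2
= 3×242/2
= 363

S_5 = 363


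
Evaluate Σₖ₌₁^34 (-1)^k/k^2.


S = -1 + 1/4 - 1/9 + 1/16 - 1/25 + 1/36 - 1/49 + 1/64 ± ...
= -0.822
(Full series converges to -π²/12 ≈ -0.8225)

S_34 = -0.822


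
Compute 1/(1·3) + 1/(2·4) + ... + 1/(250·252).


1/(k(k+2)) = (1/2)·(1/k - 1/(k+2)) (partial fractions)
Telescoping: Σ = (1/2)·(1 + 1/2 - 1/251 - 1/252) = 94375/126504

Sum = 94375/126504


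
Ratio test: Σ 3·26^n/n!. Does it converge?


aₙ = 3·26^n/n!
a_{n+1}/aₙ = 26^(n+1)/(n+1)! × n!/26^n  (constant 3 cancels)
= 26/(n+1)
L = lim(n→∞) 26/(n+1) = 0
L < 1 → series CONVERGES

Converges (ratio test: L = 0 < 1)


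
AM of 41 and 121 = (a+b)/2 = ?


AM = (41 + 121)/2 = 162/2 = 81

AM = 81


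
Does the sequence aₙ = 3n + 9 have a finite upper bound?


aₙ = 3n + 9 → as n→∞, aₙ→∞
No finite upper bound exists
The sequence is UNBOUNDED

Unbounded (aₙ → ∞ as n → ∞)


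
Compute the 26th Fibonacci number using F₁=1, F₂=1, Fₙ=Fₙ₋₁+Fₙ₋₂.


Fibonacci sequence: 1, 1, 2, 3, 5, 8, 13, 21, 34, 55, 89, ...
F(26) = 121393

F(26) = 121393


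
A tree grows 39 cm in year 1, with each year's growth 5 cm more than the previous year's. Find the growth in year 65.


aₙ = a₁ + (n-1)d
= 39 + (65-1)×5
= 39 + 320
= 359

a_65 = 359


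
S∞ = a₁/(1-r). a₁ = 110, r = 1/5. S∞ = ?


S∞ = a₁/(1-r) = 110/(1 - 1/5)
= 110/(4/5)
= 275/2

S∞ = 275/2


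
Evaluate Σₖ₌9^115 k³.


Σₖ₌9^115 k³ = [115·116/2]² − [8·9/2]²
= 44488900 − 1296 = 44487604

Σk³ = 44487604


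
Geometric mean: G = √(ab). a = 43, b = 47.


GM = √(43×47) = √2021 = 44.9555

GM = 44.9555


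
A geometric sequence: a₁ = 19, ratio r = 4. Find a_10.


aₙ = a₁·r^(n-1)
= 19×4^9
= 19×262144
= 4980736

a_10 = 4980736


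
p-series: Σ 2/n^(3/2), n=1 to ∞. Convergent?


p-series test: Σ c/n^p converges if p > 1, diverges if p ≤ 1 (constant c > 0 doesn't affect convergence).
p = 3/2
3/2 > 1 → CONVERGES

Converges (p = 3/2 > 1)


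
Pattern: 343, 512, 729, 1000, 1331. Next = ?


Pattern: perfect cubes: n³
Terms: 343, 512, 729, 1000, 1331
Next term = 1728

Next term = 1728


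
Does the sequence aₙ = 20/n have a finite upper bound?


a₁ = 20, a₂ = 20/2, a₃ = 20/3, ...
0 < aₙ ≤ 20 for all n ≥ 1
Lower bound: 0, Upper bound: 20
The sequence IS bounded

Bounded (0 < aₙ ≤ 20)


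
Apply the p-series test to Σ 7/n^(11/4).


p-series test: Σ c/n^p converges if p > 1, diverges if p ≤ 1 (constant c > 0 doesn't affect convergence).
p = 11/4
11/4 > 1 → CONVERGES

Converges (p = 11/4 > 1)


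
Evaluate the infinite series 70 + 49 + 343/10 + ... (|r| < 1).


S∞ = a₁/(1-r) = 70/(1 - 7/10)
= 70/(3/10)
= 700/3

S∞ = 700/3


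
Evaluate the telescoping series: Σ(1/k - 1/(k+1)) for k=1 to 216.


Telescoping: adjacent terms cancel.
= 1/1 - 1/217
= 1 - 1/217 = 216/217

Sum = 216/217


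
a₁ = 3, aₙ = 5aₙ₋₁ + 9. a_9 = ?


Computing step by step:
a_1 = 3
a_2 = 24
a_3 = 129
a_4 = 654
a_5 = 3279
a_6 = 16404
a_7 = 82029
a_8 = 410154
a_9 = 2050779


a_9 = 2050779


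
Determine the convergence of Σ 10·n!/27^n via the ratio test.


aₙ = 10·n!/27^n
a_{n+1}/aₙ = (n+1)!/27^(n+1) × 27^n/n!  (constant 10 cancels)
= (n+1)/27
L = lim(n→∞) (n+1)/27 = ∞
L > 1 → series DIVERGES

Diverges (ratio test: L = ∞ > 1)


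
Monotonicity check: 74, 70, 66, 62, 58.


Differences: -4, -4, -4, -4
All differences < 0 → strictly DECREASING

Monotonically decreasing


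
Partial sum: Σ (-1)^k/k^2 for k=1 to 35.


S = -1 + 1/4 - 1/9 + 1/16 - 1/25 + 1/36 - 1/49 + 1/64 ± ...
= -0.8229
(Full series converges to -π²/12 ≈ -0.8225)

S_35 = -0.8229


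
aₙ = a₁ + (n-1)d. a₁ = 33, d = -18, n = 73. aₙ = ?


aₙ = a₁ + (n-1)d
= 33 + (73-1)×-18
= 33 - 1296
= -1263

a_73 = -1263


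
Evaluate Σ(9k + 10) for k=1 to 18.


Σ(9k+10) = 9·Σk + 10·n
= 9·171 + 10·18
= 1539 + 180 = 1719

Σ = 1719


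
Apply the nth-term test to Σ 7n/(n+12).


lim(n→∞) 7n/(n+12) = 7/1 = 7  (divide numerator and denominator by n)
lim aₙ = 7 ≠ 0 → series DIVERGES

Diverges (lim aₙ = 7 ≠ 0)


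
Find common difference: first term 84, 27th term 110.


d = (aₙ - a₁)/(n-1)
= (110 - 84)/(27-1)
= 26/26 = 1

d = 1


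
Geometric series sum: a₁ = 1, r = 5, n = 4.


Sₙ = 1×(5^4 - 1)/(5 - 1)
= 1×(625 - 1)/4
= 1×624/4
= 156

S_4 = 156


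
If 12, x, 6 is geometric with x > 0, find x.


GM = √(12×6) = √72 = 8.4853

GM = 8.4853


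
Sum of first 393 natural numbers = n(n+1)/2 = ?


n(n+1)/2 = 393×394/2 = 154842/2 = 77421

Σk = 77421


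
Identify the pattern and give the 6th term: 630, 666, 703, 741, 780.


Pattern: triangular numbers: n(n+1)/2
Terms: 630, 666, 703, 741, 780
Next term = 820

Next term = 820


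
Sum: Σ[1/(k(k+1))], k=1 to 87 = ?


1/(k(k+1)) = 1/k - 1/(k+1) (partial fractions)
Telescoping: Σ = 1 - 1/88 = 87/88

Sum = 87/88


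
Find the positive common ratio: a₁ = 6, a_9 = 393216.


r^(n-1) = aₙ/a₁
r^8 = 393216/6 = 65536
r = 65536^(1/8)
= ±4; taking r > 0 gives r = 4

r = 4


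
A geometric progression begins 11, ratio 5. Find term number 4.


aₙ = a₁·r^(n-1)
= 11×5^3
= 11×125
= 1375

a_4 = 1375


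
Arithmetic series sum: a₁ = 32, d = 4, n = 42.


aₙ = 32 + (42-1)×4 = 196
Sₙ = n(a₁+aₙ)/2 = 42×(32+196)/2
= 42×228/2 = 4788

S_42 = 4788


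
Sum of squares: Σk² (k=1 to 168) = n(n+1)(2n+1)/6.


n = 168
n(n+1)(2n+1)/6 = 168×169×337/6
= 9568104/6 = 1594684

Σk² = 1594684


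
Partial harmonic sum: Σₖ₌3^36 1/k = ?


Σₖ₌3^36 1/k = 1/3 + 1/4 + 1/5 + ... + 1/36
= 35110531858309/13127595717600
≈ 2.6746

Sum = 35110531858309/13127595717600 ≈ 2.6746


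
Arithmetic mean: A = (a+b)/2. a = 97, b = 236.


AM = (97 + 236)/2 = 333/2 = 166.5

AM = 166.5


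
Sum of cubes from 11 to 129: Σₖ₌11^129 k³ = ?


Σₖ₌11^129 k³ = [129·130/2]² − [10·11/2]²
= 70308225 − 3025 = 70305200

Σk³ = 70305200


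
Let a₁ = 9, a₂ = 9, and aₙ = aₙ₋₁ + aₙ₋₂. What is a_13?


Computing iteratively: 9, 9, 18, 27, 45, 72, 117, 189, 306, 495, 801, 1296, ...
a_13 = 2097

a_13 = 2097


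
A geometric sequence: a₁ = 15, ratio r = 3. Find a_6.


aₙ = a₁·r^(n-1)
= 15×3^5
= 15×243
= 3645

a_6 = 3645


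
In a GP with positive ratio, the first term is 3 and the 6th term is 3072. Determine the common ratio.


r^(n-1) = aₙ/a₁
r^5 = 3072/3 = 1024
r = 1024^(1/5)
= 4

r = 4


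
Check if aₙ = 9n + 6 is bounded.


aₙ = 9n + 6 → as n→∞, aₙ→∞
No finite upper bound exists
The sequence is UNBOUNDED

Unbounded (aₙ → ∞ as n → ∞)


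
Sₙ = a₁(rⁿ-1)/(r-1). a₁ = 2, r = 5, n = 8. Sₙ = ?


Sₙ = 2×(5^8 - 1)/(5 - 1)
= 2×(390625 - 1)/4
= 2×390624/4
= 195312

S_8 = 195312


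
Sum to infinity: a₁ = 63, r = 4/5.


S∞ = a₁/(1-r) = 63/(1 - 4/5)
= 63/(1/5)
= 315

S∞ = 315


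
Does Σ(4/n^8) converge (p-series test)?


p-series test: Σ c/n^p converges if p > 1, diverges if p ≤ 1 (constant c > 0 doesn't affect convergence).
p = 8
8 > 1 → CONVERGES

Converges (p = 8 > 1)


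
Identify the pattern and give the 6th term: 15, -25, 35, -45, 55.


Pattern: alternating sign, magnitude arithmetic (d=10)
Terms: 15, -25, 35, -45, 55
Next term = -65

Next term = -65


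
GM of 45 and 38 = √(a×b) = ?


GM = √(45×38) = √1710 = 41.3521

GM = 41.3521


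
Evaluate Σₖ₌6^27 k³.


Σₖ₌6^27 k³ = [27·28/2]² − [5·6/2]²
= 142884 − 225 = 142659

Σk³ = 142659


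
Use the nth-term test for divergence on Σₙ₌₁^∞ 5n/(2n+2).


lim(n→∞) 5n/(2n+2) = 5/2 = 5/2  (divide numerator and denominator by n)
lim aₙ = 5/2 ≠ 0 → series DIVERGES

Diverges (lim aₙ = 5/2 ≠ 0)


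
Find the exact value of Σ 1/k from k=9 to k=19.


Σₖ₌9^19 1/k = 1/9 + 1/10 + 1/11 + ... + 1/19
= 12879365/15519504
≈ 0.8299

Sum = 12879365/15519504 ≈ 0.8299


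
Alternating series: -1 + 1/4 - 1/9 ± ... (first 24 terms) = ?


S = -1 + 1/4 - 1/9 + 1/16 - 1/25 + 1/36 - 1/49 + 1/64 ± ...
= -0.8216
(Full series converges to -π²/12 ≈ -0.8225)

S_24 = -0.8216


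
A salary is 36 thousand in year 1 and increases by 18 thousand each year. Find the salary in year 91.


aₙ = a₁ + (n-1)d
= 36 + (91-1)×18
= 36 + 1620
= 1656

a_91 = 1656


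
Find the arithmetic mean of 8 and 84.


AM = (8 + 84)/2 = 92/2 = 46

AM = 46


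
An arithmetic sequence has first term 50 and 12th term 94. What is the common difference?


d = (aₙ - a₁)/(n-1)
= (94 - 50)/(12-1)
= 44/11 = 4

d = 4


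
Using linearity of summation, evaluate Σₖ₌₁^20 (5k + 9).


Σ(5k+9) = 5·Σk + 9·n
= 5·210 + 9·20
= 1050 + 180 = 1230

Σ = 1230


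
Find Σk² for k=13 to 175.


Σₖ₌13^175 k² = Σₖ₌₁^175 k² − Σₖ₌₁^12 k²
= 175·176·351/6 − 12·13·25/6
= 1801800 − 650 = 1801150

Σk² = 1801150


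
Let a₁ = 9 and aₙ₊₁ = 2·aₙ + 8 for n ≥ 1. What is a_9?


Computing step by step:
a_1 = 9
a_2 = 26
a_3 = 60
a_4 = 128
a_5 = 264
a_6 = 536
a_7 = 1080
a_8 = 2168
a_9 = 4344


a_9 = 4344


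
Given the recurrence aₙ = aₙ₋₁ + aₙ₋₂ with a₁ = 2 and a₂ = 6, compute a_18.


Computing iteratively: 2, 6, 8, 14, 22, 36, 58, 94, 152, 246, 398, 644, ...
a_18 = 11556

a_18 = 11556


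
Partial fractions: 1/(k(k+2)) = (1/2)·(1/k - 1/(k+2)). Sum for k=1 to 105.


1/(k(k+2)) = (1/2)·(1/k - 1/(k+2)) (partial fractions)
Telescoping: Σ = (1/2)·(1 + 1/2 - 1/106 - 1/107) = 4200/5671

Sum = 4200/5671


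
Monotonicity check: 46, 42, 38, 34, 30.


Differences: -4, -4, -4, -4
All differences < 0 → strictly DECREASING

Monotonically decreasing


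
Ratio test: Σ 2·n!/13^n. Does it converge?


aₙ = 2·n!/13^n
a_{n+1}/aₙ = (n+1)!/13^(n+1) × 13^n/n!  (constant 2 cancels)
= (n+1)/13
L = lim(n→∞) (n+1)/13 = ∞
L > 1 → series DIVERGES

Diverges (ratio test: L = ∞ > 1)


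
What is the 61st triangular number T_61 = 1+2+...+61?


n(n+1)/2 = 61×62/2 = 3782/2 = 1891

Σk = 1891


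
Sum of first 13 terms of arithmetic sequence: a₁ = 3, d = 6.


aₙ = 3 + (13-1)×6 = 75
Sₙ = n(a₁+aₙ)/2 = 13×(3+75)/2
= 13×78/2 = 507

S_13 = 507


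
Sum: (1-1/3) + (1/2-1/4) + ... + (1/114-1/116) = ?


Telescoping with gap 2: two head and two tail terms survive.
= (1 + 1/2) - (1/115 + 1/116)
= 3/2 - 1/115 - 1/116 = 19779/13340

Sum = 19779/13340


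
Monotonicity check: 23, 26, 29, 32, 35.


Differences: 3, 3, 3, 3
All differences > 0 → strictly INCREASING

Monotonically increasing


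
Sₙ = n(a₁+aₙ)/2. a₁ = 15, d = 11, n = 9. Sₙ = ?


aₙ = 15 + (9-1)×11 = 103
Sₙ = n(a₁+aₙ)/2 = 9×(15+103)/2
= 9×118/2 = 531

S_9 = 531


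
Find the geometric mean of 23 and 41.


GM = √(23×41) = √943 = 30.7083

GM = 30.7083


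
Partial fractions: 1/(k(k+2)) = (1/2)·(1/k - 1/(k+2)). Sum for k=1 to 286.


1/(k(k+2)) = (1/2)·(1/k - 1/(k+2)) (partial fractions)
Telescoping: Σ = (1/2)·(1 + 1/2 - 1/287 - 1/288) = 123409/165312

Sum = 123409/165312


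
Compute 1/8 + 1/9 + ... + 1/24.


Σₖ₌8^24 1/k = 1/8 + 1/9 + 1/10 + ... + 1/24
= 2111531243/1784742960
≈ 1.1831

Sum = 2111531243/1784742960 ≈ 1.1831


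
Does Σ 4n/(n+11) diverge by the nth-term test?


lim(n→∞) 4n/(n+11) = 4/1 = 4  (divide numerator and denominator by n)
lim aₙ = 4 ≠ 0 → series DIVERGES

Diverges (lim aₙ = 4 ≠ 0)


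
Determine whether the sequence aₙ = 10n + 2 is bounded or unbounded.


aₙ = 10n + 2 → as n→∞, aₙ→∞
No finite upper bound exists
The sequence is UNBOUNDED

Unbounded (aₙ → ∞ as n → ∞)


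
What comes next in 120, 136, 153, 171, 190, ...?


Pattern: triangular numbers: n(n+1)/2
Terms: 120, 136, 153, 171, 190
Next term = 210

Next term = 210


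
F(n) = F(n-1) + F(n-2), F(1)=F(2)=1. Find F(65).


Fibonacci sequence: 1, 1, 2, 3, 5, 8, 13, 21, 34, 55, 89, ...
F(65) = 17167680177565

F(65) = 17167680177565


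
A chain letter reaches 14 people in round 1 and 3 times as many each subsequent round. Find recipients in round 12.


aₙ = a₁·r^(n-1)
= 14×3^11
= 14×177147
= 2480058

a_12 = 2480058


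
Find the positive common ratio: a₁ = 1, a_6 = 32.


r^(n-1) = aₙ/a₁
r^5 = 32/1 = 32
r = 32^(1/5)
= 2

r = 2


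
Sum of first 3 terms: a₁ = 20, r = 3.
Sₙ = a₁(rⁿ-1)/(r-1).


Sₙ = 20×(3^3 - 1)/(3 - 1)
= 20×(27 - 1)/2
= 20×26/2
= 260

S_3 = 260


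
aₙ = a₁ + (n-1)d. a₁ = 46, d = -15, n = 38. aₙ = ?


aₙ = a₁ + (n-1)d
= 46 + (38-1)×-15
= 46 - 555
= -509

a_38 = -509


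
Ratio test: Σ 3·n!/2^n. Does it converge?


aₙ = 3·n!/2^n
a_{n+1}/aₙ = (n+1)!/2^(n+1) × 2^n/n!  (constant 3 cancels)
= (n+1)/2
L = lim(n→∞) (n+1)/2 = ∞
L > 1 → series DIVERGES

Diverges (ratio test: L = ∞ > 1)


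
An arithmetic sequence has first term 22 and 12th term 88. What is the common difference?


d = (aₙ - a₁)/(n-1)
= (88 - 22)/(12-1)
= 66/11 = 6

d = 6


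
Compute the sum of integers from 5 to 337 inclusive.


Σₖ₌5^337 k = Σₖ₌₁^337 k − Σₖ₌₁^4 k
= 337·338/2 − 4·5/2
= 56953 − 10 = 56943

Σk = 56943


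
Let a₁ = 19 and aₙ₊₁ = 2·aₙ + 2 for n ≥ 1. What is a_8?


Computing step by step:
a_1 = 19
a_2 = 40
a_3 = 82
a_4 = 166
a_5 = 334
a_6 = 670
a_7 = 1342
a_8 = 2686


a_8 = 2686


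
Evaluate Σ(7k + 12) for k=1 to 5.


Σ(7k+12) = 7·Σk + 12·n
= 7·15 + 12·5
= 105 + 60 = 165

Σ = 165


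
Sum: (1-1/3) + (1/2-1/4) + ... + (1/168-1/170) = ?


Telescoping with gap 2: two head and two tail terms survive.
= (1 + 1/2) - (1/169 + 1/170)
= 3/2 - 1/169 - 1/170 = 21378/14365

Sum = 21378/14365


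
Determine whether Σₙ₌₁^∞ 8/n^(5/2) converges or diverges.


p-series test: Σ c/n^p converges if p > 1, diverges if p ≤ 1 (constant c > 0 doesn't affect convergence).
p = 5/2
5/2 > 1 → CONVERGES

Converges (p = 5/2 > 1)


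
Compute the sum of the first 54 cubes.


n(n+1)/2 = 54×55/2 = 1485
Σk³ = 1485² = 2205225

Σk³ = 2205225


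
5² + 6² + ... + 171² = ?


Σₖ₌5^171 k² = Σₖ₌₁^171 k² − Σₖ₌₁^4 k²
= 171·172·343/6 − 4·5·9/6
= 1681386 − 30 = 1681356

Σk² = 1681356


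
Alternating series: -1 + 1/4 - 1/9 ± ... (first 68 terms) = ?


S = -1 + 1/4 - 1/9 + 1/16 - 1/25 + 1/36 - 1/49 + 1/64 ± ...
= -0.8224
(Full series converges to -π²/12 ≈ -0.8225)

S_68 = -0.8224


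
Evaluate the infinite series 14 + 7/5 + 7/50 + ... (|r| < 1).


S∞ = a₁/(1-r) = 14/(1 - 1/10)
= 14/(9/10)
= 140/9

S∞ = 140/9


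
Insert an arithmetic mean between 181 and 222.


AM = (181 + 222)/2 = 403/2 = 201.5

AM = 201.5


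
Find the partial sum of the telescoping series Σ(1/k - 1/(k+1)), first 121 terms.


Telescoping: adjacent terms cancel.
= 1/1 - 1/122
= 1 - 1/122 = 121/122

Sum = 121/122


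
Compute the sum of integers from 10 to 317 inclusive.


Σₖ₌10^317 k = Σₖ₌₁^317 k − Σₖ₌₁^9 k
= 317·318/2 − 9·10/2
= 50403 − 45 = 50358

Σk = 50358


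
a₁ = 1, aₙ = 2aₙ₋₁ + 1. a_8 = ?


Computing step by step:
a_1 = 1
a_2 = 3
a_3 = 7
a_4 = 15
a_5 = 31
a_6 = 63
a_7 = 127
a_8 = 255


a_8 = 255


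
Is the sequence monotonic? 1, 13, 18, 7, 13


Differences: 12, 5, -11, 6
Difference at position 1 is +12 (> 0) but position 3 is -11 (< 0) — sequence both rises and falls
→ NOT monotonic

Not monotonic


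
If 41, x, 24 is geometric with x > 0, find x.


GM = √(41×24) = √984 = 31.3688

GM = 31.3688


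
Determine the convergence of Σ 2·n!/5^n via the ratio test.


aₙ = 2·n!/5^n
a_{n+1}/aₙ = (n+1)!/5^(n+1) × 5^n/n!  (constant 2 cancels)
= (n+1)/5
L = lim(n→∞) (n+1)/5 = ∞
L > 1 → series DIVERGES

Diverges (ratio test: L = ∞ > 1)


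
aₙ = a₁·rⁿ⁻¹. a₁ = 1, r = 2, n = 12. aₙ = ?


aₙ = a₁·r^(n-1)
= 1×2^11
= 1×2048
= 2048

a_12 = 2048


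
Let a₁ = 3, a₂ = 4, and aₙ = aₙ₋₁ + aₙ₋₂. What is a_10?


Computing iteratively: 3, 4, 7, 11, 18, 29, 47, 76, 123, 199
a_10 = 199

a_10 = 199


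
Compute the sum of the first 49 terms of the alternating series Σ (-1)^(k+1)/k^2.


S = 1 - 1/4 + 1/9 - 1/16 + 1/25 - 1/36 + 1/49 - 1/64 ± ...
= 0.8227
(Full series converges to +π²/12 ≈ +0.8225)

S_49 = 0.8227


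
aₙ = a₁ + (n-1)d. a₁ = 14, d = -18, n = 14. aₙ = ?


aₙ = a₁ + (n-1)d
= 14 + (14-1)×-18
= 14 - 234
= -220

a_14 = -220


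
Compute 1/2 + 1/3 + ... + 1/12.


Σₖ₌2^12 1/k = 1/2 + 1/3 + 1/4 + ... + 1/12
= 58301/27720
≈ 2.1032

Sum = 58301/27720 ≈ 2.1032


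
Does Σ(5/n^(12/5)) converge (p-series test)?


p-series test: Σ c/n^p converges if p > 1, diverges if p ≤ 1 (constant c > 0 doesn't affect convergence).
p = 12/5
12/5 > 1 → CONVERGES

Converges (p = 12/5 > 1)


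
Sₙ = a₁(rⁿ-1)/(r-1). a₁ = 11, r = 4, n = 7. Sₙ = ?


Sₙ = 11×(4^7 - 1)/(4 - 1)
= 11×(16384 - 1)/3
= 11×16383/3
= 60071

S_7 = 60071


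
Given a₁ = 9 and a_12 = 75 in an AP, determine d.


d = (aₙ - a₁)/(n-1)
= (75 - 9)/(12-1)
= 66/11 = 6

d = 6


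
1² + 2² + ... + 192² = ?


n = 192
n(n+1)(2n+1)/6 = 192×193×385/6
= 14266560/6 = 2377760

Σk² = 2377760


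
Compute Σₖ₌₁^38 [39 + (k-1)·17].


aₙ = 39 + (38-1)×17 = 668
Sₙ = n(a₁+aₙ)/2 = 38×(39+668)/2
= 38×707/2 = 13433

S_38 = 13433


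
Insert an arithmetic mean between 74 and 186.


AM = (74 + 186)/2 = 260/2 = 130

AM = 130


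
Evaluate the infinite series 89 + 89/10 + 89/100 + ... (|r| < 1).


S∞ = a₁/(1-r) = 89/(1 - 1/10)
= 89/(9/10)
= 890/9

S∞ = 890/9


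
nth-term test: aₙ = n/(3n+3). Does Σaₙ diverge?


lim(n→∞) n/(3n+3) = 1/3 = 1/3  (divide numerator and denominator by n)
lim aₙ = 1/3 ≠ 0 → series DIVERGES

Diverges (lim aₙ = 1/3 ≠ 0)


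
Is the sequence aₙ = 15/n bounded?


a₁ = 15, a₂ = 15/2, a₃ = 15/3, ...
0 < aₙ ≤ 15 for all n ≥ 1
Lower bound: 0, Upper bound: 15
The sequence IS bounded

Bounded (0 < aₙ ≤ 15)
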